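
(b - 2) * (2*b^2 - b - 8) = 2*b^3 - 5*b^2 - 6*b + 16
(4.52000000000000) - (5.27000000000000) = -0.750000000000000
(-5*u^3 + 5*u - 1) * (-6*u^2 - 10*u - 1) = 30*u^5 + 50*u^4 - 25*u^3 - 44*u^2 + 5*u + 1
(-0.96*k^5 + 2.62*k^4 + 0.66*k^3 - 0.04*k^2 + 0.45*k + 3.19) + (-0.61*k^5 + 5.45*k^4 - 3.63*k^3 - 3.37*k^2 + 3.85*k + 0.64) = -1.57*k^5 + 8.07*k^4 - 2.97*k^3 - 3.41*k^2 + 4.3*k + 3.83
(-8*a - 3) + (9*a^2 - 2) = 9*a^2 - 8*a - 5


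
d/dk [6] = 0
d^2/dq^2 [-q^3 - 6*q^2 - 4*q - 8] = -6*q - 12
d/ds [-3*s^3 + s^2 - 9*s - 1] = -9*s^2 + 2*s - 9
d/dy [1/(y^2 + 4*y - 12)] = 2*(-y - 2)/(y^2 + 4*y - 12)^2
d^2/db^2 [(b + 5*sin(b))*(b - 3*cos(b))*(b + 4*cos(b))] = -5*b^2*sin(b) - b^2*cos(b) - 4*b*sin(b) - 10*b*sin(2*b) + 20*b*cos(b) + 24*b*cos(2*b) + 6*b + 25*sin(b) + 24*sin(2*b) + 135*sin(3*b) + 2*cos(b) + 10*cos(2*b)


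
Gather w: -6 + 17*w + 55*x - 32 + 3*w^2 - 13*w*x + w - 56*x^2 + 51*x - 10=3*w^2 + w*(18 - 13*x) - 56*x^2 + 106*x - 48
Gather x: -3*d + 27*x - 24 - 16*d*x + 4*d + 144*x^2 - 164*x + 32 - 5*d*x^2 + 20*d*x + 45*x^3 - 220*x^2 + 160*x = d + 45*x^3 + x^2*(-5*d - 76) + x*(4*d + 23) + 8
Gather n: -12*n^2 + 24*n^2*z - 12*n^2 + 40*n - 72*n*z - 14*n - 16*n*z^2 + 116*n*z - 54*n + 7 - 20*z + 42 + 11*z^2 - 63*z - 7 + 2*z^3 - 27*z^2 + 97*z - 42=n^2*(24*z - 24) + n*(-16*z^2 + 44*z - 28) + 2*z^3 - 16*z^2 + 14*z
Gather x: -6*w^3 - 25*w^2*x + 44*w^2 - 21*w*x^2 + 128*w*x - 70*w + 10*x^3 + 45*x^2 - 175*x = -6*w^3 + 44*w^2 - 70*w + 10*x^3 + x^2*(45 - 21*w) + x*(-25*w^2 + 128*w - 175)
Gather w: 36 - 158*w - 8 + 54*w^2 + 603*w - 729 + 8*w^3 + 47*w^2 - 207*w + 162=8*w^3 + 101*w^2 + 238*w - 539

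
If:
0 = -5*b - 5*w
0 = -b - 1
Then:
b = -1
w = 1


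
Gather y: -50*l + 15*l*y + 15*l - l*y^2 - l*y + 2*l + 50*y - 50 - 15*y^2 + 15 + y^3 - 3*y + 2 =-33*l + y^3 + y^2*(-l - 15) + y*(14*l + 47) - 33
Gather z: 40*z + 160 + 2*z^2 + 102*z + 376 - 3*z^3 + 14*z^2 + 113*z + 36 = -3*z^3 + 16*z^2 + 255*z + 572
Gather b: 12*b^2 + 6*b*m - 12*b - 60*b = 12*b^2 + b*(6*m - 72)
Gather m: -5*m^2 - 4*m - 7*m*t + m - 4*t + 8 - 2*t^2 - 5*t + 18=-5*m^2 + m*(-7*t - 3) - 2*t^2 - 9*t + 26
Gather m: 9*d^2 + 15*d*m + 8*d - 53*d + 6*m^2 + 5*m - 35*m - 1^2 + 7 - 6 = 9*d^2 - 45*d + 6*m^2 + m*(15*d - 30)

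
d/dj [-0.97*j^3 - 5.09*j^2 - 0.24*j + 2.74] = -2.91*j^2 - 10.18*j - 0.24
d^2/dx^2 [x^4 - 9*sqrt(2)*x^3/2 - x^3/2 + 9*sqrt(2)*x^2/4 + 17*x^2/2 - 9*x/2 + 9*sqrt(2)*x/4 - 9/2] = 12*x^2 - 27*sqrt(2)*x - 3*x + 9*sqrt(2)/2 + 17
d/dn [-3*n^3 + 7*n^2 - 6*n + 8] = -9*n^2 + 14*n - 6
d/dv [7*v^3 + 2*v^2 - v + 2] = 21*v^2 + 4*v - 1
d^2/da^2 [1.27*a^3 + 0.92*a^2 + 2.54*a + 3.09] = 7.62*a + 1.84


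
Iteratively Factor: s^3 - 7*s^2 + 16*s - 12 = (s - 2)*(s^2 - 5*s + 6) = (s - 2)^2*(s - 3)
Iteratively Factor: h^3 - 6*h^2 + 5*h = (h)*(h^2 - 6*h + 5) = h*(h - 1)*(h - 5)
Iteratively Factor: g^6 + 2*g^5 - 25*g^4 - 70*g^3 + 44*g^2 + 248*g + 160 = (g + 2)*(g^5 - 25*g^3 - 20*g^2 + 84*g + 80) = (g - 2)*(g + 2)*(g^4 + 2*g^3 - 21*g^2 - 62*g - 40) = (g - 2)*(g + 1)*(g + 2)*(g^3 + g^2 - 22*g - 40) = (g - 5)*(g - 2)*(g + 1)*(g + 2)*(g^2 + 6*g + 8) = (g - 5)*(g - 2)*(g + 1)*(g + 2)^2*(g + 4)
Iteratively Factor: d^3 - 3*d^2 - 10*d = (d)*(d^2 - 3*d - 10) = d*(d + 2)*(d - 5)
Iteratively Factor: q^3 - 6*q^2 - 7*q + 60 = (q + 3)*(q^2 - 9*q + 20) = (q - 4)*(q + 3)*(q - 5)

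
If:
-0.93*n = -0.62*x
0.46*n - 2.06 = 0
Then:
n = 4.48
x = 6.72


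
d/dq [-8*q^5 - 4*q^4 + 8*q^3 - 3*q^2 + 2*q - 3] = -40*q^4 - 16*q^3 + 24*q^2 - 6*q + 2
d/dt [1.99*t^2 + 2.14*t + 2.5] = 3.98*t + 2.14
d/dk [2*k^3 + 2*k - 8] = 6*k^2 + 2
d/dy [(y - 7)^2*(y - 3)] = (y - 7)*(3*y - 13)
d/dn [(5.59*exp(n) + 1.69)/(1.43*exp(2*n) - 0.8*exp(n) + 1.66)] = (-7.9937*exp(2*n) - 4.8334*exp(n) + 10.6314)*exp(n)/(2.0449*exp(4*n) - 2.288*exp(3*n) + 5.3876*exp(2*n) - 2.656*exp(n) + 2.7556)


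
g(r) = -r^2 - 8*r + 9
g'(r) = -2*r - 8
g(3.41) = -29.91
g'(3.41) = -14.82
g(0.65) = 3.38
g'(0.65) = -9.30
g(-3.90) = 24.99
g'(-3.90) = -0.20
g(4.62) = -49.30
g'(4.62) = -17.24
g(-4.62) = 24.62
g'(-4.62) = 1.24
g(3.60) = -32.76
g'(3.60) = -15.20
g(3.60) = -32.76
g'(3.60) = -15.20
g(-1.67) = 19.57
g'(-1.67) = -4.66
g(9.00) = -144.00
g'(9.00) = -26.00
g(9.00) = -144.00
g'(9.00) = -26.00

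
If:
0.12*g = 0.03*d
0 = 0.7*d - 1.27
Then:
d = 1.81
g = 0.45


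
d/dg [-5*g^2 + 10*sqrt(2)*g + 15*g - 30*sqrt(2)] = -10*g + 10*sqrt(2) + 15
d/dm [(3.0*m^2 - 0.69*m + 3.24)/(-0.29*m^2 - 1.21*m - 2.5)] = (-3.8301*m^2 - 13.1208*m + 5.6454)/(0.0841*m^4 + 0.7018*m^3 + 2.9141*m^2 + 6.05*m + 6.25)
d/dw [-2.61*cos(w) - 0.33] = 2.61*sin(w)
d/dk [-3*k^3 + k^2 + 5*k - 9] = -9*k^2 + 2*k + 5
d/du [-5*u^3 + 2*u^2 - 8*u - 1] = -15*u^2 + 4*u - 8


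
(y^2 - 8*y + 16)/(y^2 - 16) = (y - 4)/(y + 4)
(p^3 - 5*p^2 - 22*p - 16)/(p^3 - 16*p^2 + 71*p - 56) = (p^2 + 3*p + 2)/(p^2 - 8*p + 7)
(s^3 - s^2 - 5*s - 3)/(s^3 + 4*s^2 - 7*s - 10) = (s^2 - 2*s - 3)/(s^2 + 3*s - 10)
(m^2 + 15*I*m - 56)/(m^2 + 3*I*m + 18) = (m^2 + 15*I*m - 56)/(m^2 + 3*I*m + 18)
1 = 1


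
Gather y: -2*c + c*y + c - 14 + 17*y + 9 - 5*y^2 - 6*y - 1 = -c - 5*y^2 + y*(c + 11) - 6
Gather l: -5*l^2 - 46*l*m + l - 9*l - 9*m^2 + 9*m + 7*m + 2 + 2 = -5*l^2 + l*(-46*m - 8) - 9*m^2 + 16*m + 4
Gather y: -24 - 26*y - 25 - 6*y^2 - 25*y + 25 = -6*y^2 - 51*y - 24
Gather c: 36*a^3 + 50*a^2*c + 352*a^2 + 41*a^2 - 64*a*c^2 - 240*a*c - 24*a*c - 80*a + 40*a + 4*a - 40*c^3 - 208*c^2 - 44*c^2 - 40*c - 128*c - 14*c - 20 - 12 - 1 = 36*a^3 + 393*a^2 - 36*a - 40*c^3 + c^2*(-64*a - 252) + c*(50*a^2 - 264*a - 182) - 33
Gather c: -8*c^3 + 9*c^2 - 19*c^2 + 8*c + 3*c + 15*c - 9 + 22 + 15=-8*c^3 - 10*c^2 + 26*c + 28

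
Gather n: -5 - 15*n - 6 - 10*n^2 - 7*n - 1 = -10*n^2 - 22*n - 12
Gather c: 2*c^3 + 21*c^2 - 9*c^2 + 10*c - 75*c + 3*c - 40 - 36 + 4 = 2*c^3 + 12*c^2 - 62*c - 72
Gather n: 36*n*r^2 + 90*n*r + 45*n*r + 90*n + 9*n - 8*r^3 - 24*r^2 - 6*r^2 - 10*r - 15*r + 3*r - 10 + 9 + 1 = n*(36*r^2 + 135*r + 99) - 8*r^3 - 30*r^2 - 22*r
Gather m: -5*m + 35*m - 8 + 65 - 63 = 30*m - 6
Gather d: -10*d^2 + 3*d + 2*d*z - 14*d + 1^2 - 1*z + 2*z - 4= -10*d^2 + d*(2*z - 11) + z - 3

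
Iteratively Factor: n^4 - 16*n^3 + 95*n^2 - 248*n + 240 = (n - 3)*(n^3 - 13*n^2 + 56*n - 80) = (n - 4)*(n - 3)*(n^2 - 9*n + 20) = (n - 4)^2*(n - 3)*(n - 5)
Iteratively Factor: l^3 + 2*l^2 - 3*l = (l)*(l^2 + 2*l - 3) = l*(l + 3)*(l - 1)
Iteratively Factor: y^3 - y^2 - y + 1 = (y - 1)*(y^2 - 1) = (y - 1)^2*(y + 1)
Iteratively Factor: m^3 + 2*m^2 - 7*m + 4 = (m + 4)*(m^2 - 2*m + 1) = (m - 1)*(m + 4)*(m - 1)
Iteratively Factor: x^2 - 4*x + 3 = (x - 3)*(x - 1)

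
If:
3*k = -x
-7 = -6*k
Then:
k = 7/6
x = -7/2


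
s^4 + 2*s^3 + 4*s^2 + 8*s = s*(s + 2)*(s - 2*I)*(s + 2*I)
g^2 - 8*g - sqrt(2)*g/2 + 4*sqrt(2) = (g - 8)*(g - sqrt(2)/2)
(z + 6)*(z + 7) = z^2 + 13*z + 42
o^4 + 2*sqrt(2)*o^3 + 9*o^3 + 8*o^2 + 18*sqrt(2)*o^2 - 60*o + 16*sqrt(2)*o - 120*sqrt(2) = (o - 2)*(o + 5)*(o + 6)*(o + 2*sqrt(2))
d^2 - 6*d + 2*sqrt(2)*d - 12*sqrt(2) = (d - 6)*(d + 2*sqrt(2))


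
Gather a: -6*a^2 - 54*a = -6*a^2 - 54*a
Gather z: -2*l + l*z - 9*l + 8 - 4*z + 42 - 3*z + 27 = -11*l + z*(l - 7) + 77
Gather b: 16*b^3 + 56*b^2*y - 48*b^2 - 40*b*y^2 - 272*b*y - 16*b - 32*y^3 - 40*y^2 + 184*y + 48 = 16*b^3 + b^2*(56*y - 48) + b*(-40*y^2 - 272*y - 16) - 32*y^3 - 40*y^2 + 184*y + 48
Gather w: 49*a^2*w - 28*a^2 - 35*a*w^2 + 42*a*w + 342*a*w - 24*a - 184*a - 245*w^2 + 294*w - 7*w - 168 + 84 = -28*a^2 - 208*a + w^2*(-35*a - 245) + w*(49*a^2 + 384*a + 287) - 84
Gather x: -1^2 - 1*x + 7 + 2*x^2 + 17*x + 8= 2*x^2 + 16*x + 14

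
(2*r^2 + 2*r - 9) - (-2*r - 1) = 2*r^2 + 4*r - 8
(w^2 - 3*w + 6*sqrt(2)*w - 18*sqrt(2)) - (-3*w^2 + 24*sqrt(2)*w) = 4*w^2 - 18*sqrt(2)*w - 3*w - 18*sqrt(2)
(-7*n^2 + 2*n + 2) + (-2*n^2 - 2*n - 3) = -9*n^2 - 1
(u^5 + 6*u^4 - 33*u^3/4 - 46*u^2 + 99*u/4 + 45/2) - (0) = u^5 + 6*u^4 - 33*u^3/4 - 46*u^2 + 99*u/4 + 45/2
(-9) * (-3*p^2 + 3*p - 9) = 27*p^2 - 27*p + 81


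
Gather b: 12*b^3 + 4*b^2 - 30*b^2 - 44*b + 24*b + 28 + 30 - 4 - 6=12*b^3 - 26*b^2 - 20*b + 48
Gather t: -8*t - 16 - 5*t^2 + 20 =-5*t^2 - 8*t + 4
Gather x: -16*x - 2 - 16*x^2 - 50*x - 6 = -16*x^2 - 66*x - 8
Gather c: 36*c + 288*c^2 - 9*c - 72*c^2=216*c^2 + 27*c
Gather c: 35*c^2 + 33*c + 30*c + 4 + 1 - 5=35*c^2 + 63*c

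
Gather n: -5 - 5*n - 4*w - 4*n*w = n*(-4*w - 5) - 4*w - 5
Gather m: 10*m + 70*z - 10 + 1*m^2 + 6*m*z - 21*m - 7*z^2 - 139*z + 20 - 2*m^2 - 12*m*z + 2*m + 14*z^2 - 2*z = -m^2 + m*(-6*z - 9) + 7*z^2 - 71*z + 10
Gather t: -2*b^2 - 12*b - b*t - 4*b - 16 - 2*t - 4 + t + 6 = -2*b^2 - 16*b + t*(-b - 1) - 14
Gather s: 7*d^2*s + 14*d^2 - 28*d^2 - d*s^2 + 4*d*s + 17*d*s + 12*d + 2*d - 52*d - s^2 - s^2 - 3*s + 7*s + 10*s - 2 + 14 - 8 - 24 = -14*d^2 - 38*d + s^2*(-d - 2) + s*(7*d^2 + 21*d + 14) - 20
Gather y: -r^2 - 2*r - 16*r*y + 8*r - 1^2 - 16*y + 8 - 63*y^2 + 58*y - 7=-r^2 + 6*r - 63*y^2 + y*(42 - 16*r)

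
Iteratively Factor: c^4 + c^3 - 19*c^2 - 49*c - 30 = (c + 1)*(c^3 - 19*c - 30) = (c - 5)*(c + 1)*(c^2 + 5*c + 6) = (c - 5)*(c + 1)*(c + 2)*(c + 3)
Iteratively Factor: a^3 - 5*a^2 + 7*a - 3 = (a - 1)*(a^2 - 4*a + 3) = (a - 1)^2*(a - 3)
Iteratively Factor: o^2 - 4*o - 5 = (o + 1)*(o - 5)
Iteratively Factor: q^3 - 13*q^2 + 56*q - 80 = (q - 4)*(q^2 - 9*q + 20) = (q - 5)*(q - 4)*(q - 4)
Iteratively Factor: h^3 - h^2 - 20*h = (h - 5)*(h^2 + 4*h) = h*(h - 5)*(h + 4)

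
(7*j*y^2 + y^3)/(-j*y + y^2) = y*(7*j + y)/(-j + y)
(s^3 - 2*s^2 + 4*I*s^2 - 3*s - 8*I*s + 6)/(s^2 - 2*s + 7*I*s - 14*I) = (s^2 + 4*I*s - 3)/(s + 7*I)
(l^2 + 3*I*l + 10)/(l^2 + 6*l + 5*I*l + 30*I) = (l - 2*I)/(l + 6)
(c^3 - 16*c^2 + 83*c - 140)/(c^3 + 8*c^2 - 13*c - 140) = (c^2 - 12*c + 35)/(c^2 + 12*c + 35)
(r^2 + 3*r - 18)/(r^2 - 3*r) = (r + 6)/r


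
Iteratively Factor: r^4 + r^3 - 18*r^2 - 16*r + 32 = (r - 1)*(r^3 + 2*r^2 - 16*r - 32) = (r - 1)*(r + 2)*(r^2 - 16) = (r - 1)*(r + 2)*(r + 4)*(r - 4)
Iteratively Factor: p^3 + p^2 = (p)*(p^2 + p) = p*(p + 1)*(p)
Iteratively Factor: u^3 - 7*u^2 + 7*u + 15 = (u + 1)*(u^2 - 8*u + 15) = (u - 5)*(u + 1)*(u - 3)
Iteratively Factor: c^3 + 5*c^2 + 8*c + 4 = (c + 2)*(c^2 + 3*c + 2) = (c + 1)*(c + 2)*(c + 2)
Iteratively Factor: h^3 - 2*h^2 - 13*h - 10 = (h + 2)*(h^2 - 4*h - 5) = (h - 5)*(h + 2)*(h + 1)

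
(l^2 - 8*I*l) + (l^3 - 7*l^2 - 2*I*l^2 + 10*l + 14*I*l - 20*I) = l^3 - 6*l^2 - 2*I*l^2 + 10*l + 6*I*l - 20*I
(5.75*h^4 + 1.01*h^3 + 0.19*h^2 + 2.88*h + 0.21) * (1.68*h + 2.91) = 9.66*h^5 + 18.4293*h^4 + 3.2583*h^3 + 5.3913*h^2 + 8.7336*h + 0.6111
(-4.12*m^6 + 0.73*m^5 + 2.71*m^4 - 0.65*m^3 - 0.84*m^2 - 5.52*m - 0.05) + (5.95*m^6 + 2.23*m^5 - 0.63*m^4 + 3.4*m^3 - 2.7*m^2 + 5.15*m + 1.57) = 1.83*m^6 + 2.96*m^5 + 2.08*m^4 + 2.75*m^3 - 3.54*m^2 - 0.369999999999999*m + 1.52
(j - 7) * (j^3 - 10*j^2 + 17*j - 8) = j^4 - 17*j^3 + 87*j^2 - 127*j + 56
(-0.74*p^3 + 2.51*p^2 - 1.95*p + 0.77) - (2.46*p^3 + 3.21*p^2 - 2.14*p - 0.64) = -3.2*p^3 - 0.7*p^2 + 0.19*p + 1.41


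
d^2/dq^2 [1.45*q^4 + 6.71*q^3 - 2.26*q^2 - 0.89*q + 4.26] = 17.4*q^2 + 40.26*q - 4.52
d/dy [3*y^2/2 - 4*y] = 3*y - 4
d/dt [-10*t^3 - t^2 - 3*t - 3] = -30*t^2 - 2*t - 3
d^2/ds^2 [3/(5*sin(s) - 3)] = 15*(-5*sin(s)^2 - 3*sin(s) + 10)/(5*sin(s) - 3)^3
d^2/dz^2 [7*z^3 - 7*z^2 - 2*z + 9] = 42*z - 14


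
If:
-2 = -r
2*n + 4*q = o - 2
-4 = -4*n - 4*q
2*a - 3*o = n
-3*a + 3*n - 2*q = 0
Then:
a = 16/5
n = 58/25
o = 34/25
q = -33/25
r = 2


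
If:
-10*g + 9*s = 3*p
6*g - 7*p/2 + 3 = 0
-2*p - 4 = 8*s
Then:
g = -9/19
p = 6/133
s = -68/133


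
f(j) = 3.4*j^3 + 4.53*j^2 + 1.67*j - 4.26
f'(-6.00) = 314.51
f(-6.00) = -585.60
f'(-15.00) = 2160.77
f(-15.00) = -10485.06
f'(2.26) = 74.24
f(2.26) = 61.90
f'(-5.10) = 220.77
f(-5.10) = -345.97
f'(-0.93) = 2.07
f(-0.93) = -4.63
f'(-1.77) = 17.59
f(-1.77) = -11.88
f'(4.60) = 259.18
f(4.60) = 430.22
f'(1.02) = 21.52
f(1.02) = 5.76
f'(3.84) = 186.87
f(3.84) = 261.47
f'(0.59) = 10.57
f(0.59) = -1.00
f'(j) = 10.2*j^2 + 9.06*j + 1.67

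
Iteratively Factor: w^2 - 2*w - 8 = (w + 2)*(w - 4)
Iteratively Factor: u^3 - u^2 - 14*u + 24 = (u - 2)*(u^2 + u - 12) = (u - 3)*(u - 2)*(u + 4)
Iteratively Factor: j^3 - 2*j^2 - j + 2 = (j - 2)*(j^2 - 1) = (j - 2)*(j - 1)*(j + 1)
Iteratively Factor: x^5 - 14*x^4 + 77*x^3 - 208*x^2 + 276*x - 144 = (x - 3)*(x^4 - 11*x^3 + 44*x^2 - 76*x + 48) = (x - 4)*(x - 3)*(x^3 - 7*x^2 + 16*x - 12) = (x - 4)*(x - 3)*(x - 2)*(x^2 - 5*x + 6) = (x - 4)*(x - 3)^2*(x - 2)*(x - 2)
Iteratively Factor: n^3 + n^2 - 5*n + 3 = (n - 1)*(n^2 + 2*n - 3) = (n - 1)*(n + 3)*(n - 1)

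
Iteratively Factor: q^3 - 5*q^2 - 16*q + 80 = (q + 4)*(q^2 - 9*q + 20) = (q - 5)*(q + 4)*(q - 4)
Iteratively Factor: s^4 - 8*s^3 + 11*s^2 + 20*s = (s + 1)*(s^3 - 9*s^2 + 20*s) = (s - 5)*(s + 1)*(s^2 - 4*s) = s*(s - 5)*(s + 1)*(s - 4)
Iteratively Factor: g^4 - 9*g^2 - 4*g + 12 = (g - 1)*(g^3 + g^2 - 8*g - 12) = (g - 1)*(g + 2)*(g^2 - g - 6) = (g - 1)*(g + 2)^2*(g - 3)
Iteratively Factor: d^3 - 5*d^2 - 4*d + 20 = (d - 5)*(d^2 - 4) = (d - 5)*(d + 2)*(d - 2)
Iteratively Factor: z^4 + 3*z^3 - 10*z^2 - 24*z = (z + 4)*(z^3 - z^2 - 6*z) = (z - 3)*(z + 4)*(z^2 + 2*z) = (z - 3)*(z + 2)*(z + 4)*(z)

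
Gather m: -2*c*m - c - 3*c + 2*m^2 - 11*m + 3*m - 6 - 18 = -4*c + 2*m^2 + m*(-2*c - 8) - 24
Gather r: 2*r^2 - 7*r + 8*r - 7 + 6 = 2*r^2 + r - 1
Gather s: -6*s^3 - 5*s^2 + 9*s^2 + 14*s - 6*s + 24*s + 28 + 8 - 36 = -6*s^3 + 4*s^2 + 32*s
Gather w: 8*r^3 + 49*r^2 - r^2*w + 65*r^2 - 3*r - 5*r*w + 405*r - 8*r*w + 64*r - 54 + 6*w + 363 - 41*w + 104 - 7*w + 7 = 8*r^3 + 114*r^2 + 466*r + w*(-r^2 - 13*r - 42) + 420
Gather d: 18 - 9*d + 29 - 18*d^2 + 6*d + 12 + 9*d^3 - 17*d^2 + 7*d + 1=9*d^3 - 35*d^2 + 4*d + 60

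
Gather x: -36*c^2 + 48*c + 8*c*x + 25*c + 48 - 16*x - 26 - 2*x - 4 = -36*c^2 + 73*c + x*(8*c - 18) + 18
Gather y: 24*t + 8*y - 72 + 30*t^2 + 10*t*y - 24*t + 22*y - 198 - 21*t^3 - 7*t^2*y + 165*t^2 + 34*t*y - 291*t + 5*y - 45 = -21*t^3 + 195*t^2 - 291*t + y*(-7*t^2 + 44*t + 35) - 315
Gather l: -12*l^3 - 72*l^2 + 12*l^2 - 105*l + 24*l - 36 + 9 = -12*l^3 - 60*l^2 - 81*l - 27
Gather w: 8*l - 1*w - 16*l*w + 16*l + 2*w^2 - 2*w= 24*l + 2*w^2 + w*(-16*l - 3)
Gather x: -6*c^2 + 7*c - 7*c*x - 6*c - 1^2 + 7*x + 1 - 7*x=-6*c^2 - 7*c*x + c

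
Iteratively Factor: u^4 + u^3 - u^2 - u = (u + 1)*(u^3 - u) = u*(u + 1)*(u^2 - 1) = u*(u + 1)^2*(u - 1)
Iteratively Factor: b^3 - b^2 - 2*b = (b + 1)*(b^2 - 2*b) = b*(b + 1)*(b - 2)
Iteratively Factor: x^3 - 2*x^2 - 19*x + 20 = (x - 5)*(x^2 + 3*x - 4) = (x - 5)*(x + 4)*(x - 1)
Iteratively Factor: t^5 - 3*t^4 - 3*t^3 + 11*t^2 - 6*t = (t - 3)*(t^4 - 3*t^2 + 2*t) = (t - 3)*(t - 1)*(t^3 + t^2 - 2*t) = t*(t - 3)*(t - 1)*(t^2 + t - 2) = t*(t - 3)*(t - 1)*(t + 2)*(t - 1)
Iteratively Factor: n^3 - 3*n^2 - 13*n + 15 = (n - 1)*(n^2 - 2*n - 15) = (n - 1)*(n + 3)*(n - 5)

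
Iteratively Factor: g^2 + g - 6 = (g + 3)*(g - 2)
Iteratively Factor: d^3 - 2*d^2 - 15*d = (d + 3)*(d^2 - 5*d) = (d - 5)*(d + 3)*(d)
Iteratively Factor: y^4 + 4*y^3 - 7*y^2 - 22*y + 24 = (y - 2)*(y^3 + 6*y^2 + 5*y - 12) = (y - 2)*(y - 1)*(y^2 + 7*y + 12) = (y - 2)*(y - 1)*(y + 3)*(y + 4)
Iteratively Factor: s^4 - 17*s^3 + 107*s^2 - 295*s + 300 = (s - 5)*(s^3 - 12*s^2 + 47*s - 60) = (s - 5)*(s - 3)*(s^2 - 9*s + 20) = (s - 5)*(s - 4)*(s - 3)*(s - 5)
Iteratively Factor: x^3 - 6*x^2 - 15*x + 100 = (x + 4)*(x^2 - 10*x + 25) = (x - 5)*(x + 4)*(x - 5)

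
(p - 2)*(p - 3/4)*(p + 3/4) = p^3 - 2*p^2 - 9*p/16 + 9/8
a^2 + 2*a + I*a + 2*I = (a + 2)*(a + I)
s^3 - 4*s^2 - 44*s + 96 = (s - 8)*(s - 2)*(s + 6)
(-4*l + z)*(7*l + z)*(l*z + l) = -28*l^3*z - 28*l^3 + 3*l^2*z^2 + 3*l^2*z + l*z^3 + l*z^2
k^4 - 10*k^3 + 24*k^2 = k^2*(k - 6)*(k - 4)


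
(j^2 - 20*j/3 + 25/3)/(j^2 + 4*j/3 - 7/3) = (3*j^2 - 20*j + 25)/(3*j^2 + 4*j - 7)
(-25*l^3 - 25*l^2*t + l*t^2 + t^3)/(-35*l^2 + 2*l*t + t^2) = (5*l^2 + 6*l*t + t^2)/(7*l + t)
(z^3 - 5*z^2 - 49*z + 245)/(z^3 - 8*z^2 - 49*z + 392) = (z - 5)/(z - 8)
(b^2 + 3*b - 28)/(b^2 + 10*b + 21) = (b - 4)/(b + 3)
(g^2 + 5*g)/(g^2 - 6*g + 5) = g*(g + 5)/(g^2 - 6*g + 5)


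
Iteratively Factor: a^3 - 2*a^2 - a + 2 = (a + 1)*(a^2 - 3*a + 2) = (a - 1)*(a + 1)*(a - 2)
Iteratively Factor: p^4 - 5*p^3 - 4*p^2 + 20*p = (p - 5)*(p^3 - 4*p) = p*(p - 5)*(p^2 - 4) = p*(p - 5)*(p + 2)*(p - 2)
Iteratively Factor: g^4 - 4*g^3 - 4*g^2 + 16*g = (g + 2)*(g^3 - 6*g^2 + 8*g) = (g - 2)*(g + 2)*(g^2 - 4*g) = (g - 4)*(g - 2)*(g + 2)*(g)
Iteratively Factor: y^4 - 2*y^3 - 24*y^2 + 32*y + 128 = (y - 4)*(y^3 + 2*y^2 - 16*y - 32) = (y - 4)*(y + 2)*(y^2 - 16) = (y - 4)^2*(y + 2)*(y + 4)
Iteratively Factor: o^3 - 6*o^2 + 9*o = (o - 3)*(o^2 - 3*o) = o*(o - 3)*(o - 3)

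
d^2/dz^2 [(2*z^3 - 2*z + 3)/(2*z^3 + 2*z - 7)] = 8*(-12*z^5 + 60*z^4 + 4*z^3 - 54*z^2 + 105*z - 4)/(8*z^9 + 24*z^7 - 84*z^6 + 24*z^5 - 168*z^4 + 302*z^3 - 84*z^2 + 294*z - 343)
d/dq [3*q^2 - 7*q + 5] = 6*q - 7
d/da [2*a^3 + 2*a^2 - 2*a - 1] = 6*a^2 + 4*a - 2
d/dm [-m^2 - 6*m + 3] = -2*m - 6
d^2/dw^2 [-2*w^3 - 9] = -12*w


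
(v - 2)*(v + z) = v^2 + v*z - 2*v - 2*z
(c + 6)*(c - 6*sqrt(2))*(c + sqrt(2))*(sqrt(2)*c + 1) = sqrt(2)*c^4 - 9*c^3 + 6*sqrt(2)*c^3 - 54*c^2 - 17*sqrt(2)*c^2 - 102*sqrt(2)*c - 12*c - 72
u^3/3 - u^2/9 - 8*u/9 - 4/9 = (u/3 + 1/3)*(u - 2)*(u + 2/3)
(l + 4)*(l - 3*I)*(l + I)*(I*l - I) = I*l^4 + 2*l^3 + 3*I*l^3 + 6*l^2 - I*l^2 - 8*l + 9*I*l - 12*I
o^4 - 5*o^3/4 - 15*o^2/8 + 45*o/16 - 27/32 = (o - 3/2)*(o - 3/4)*(o - 1/2)*(o + 3/2)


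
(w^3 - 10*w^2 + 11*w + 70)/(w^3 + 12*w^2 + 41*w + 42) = (w^2 - 12*w + 35)/(w^2 + 10*w + 21)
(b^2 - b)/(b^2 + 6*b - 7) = b/(b + 7)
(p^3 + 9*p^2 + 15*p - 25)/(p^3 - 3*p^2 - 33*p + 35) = (p + 5)/(p - 7)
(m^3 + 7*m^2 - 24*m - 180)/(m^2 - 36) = (m^2 + m - 30)/(m - 6)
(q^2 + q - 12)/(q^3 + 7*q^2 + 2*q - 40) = (q - 3)/(q^2 + 3*q - 10)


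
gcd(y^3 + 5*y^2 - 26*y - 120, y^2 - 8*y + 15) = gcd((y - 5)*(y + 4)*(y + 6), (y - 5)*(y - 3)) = y - 5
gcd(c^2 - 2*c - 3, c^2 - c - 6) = c - 3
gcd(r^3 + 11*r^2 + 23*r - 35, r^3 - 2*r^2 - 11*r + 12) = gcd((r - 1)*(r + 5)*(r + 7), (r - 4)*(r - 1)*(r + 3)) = r - 1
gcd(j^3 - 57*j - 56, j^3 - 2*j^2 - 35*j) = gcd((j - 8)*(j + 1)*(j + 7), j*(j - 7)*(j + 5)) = 1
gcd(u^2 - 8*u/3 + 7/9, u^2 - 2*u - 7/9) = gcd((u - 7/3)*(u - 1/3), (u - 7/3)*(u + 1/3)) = u - 7/3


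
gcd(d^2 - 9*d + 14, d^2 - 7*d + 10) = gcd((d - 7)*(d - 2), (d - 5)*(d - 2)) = d - 2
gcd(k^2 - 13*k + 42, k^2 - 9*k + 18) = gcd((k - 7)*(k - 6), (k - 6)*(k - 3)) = k - 6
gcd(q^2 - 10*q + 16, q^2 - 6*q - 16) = q - 8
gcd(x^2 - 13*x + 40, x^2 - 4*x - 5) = x - 5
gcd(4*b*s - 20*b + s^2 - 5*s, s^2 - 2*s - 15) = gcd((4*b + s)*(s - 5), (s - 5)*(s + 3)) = s - 5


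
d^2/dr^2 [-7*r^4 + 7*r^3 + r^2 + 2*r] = -84*r^2 + 42*r + 2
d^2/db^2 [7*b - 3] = 0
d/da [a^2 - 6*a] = 2*a - 6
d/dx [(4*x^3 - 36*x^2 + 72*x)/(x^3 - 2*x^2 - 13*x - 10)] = 4*(7*x^4 - 62*x^3 + 123*x^2 + 180*x - 180)/(x^6 - 4*x^5 - 22*x^4 + 32*x^3 + 209*x^2 + 260*x + 100)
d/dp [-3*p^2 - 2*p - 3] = -6*p - 2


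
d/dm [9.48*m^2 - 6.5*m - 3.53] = 18.96*m - 6.5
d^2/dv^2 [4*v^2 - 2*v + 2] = 8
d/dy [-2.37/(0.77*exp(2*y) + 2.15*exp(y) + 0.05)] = (3.6498*exp(y) + 5.0955)*exp(y)/(0.77*exp(2*y) + 2.15*exp(y) + 0.05)^2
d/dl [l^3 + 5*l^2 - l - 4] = 3*l^2 + 10*l - 1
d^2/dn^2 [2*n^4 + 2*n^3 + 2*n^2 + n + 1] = 24*n^2 + 12*n + 4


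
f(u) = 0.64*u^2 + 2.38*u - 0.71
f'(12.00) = 17.74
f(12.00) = 120.01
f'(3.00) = 6.22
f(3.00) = 12.19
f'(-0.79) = 1.37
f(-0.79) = -2.19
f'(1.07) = 3.75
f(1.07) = 2.57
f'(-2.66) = -1.02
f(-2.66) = -2.51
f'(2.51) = 5.59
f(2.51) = 9.30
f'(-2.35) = -0.63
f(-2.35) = -2.77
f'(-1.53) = 0.42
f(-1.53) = -2.85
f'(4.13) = 7.67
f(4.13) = 20.04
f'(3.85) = 7.31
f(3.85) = 17.94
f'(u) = 1.28*u + 2.38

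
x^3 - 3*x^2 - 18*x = x*(x - 6)*(x + 3)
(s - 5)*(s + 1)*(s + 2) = s^3 - 2*s^2 - 13*s - 10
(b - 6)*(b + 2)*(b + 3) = b^3 - b^2 - 24*b - 36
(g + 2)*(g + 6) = g^2 + 8*g + 12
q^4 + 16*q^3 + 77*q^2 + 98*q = q*(q + 2)*(q + 7)^2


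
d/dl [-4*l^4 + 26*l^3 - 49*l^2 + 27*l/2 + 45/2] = -16*l^3 + 78*l^2 - 98*l + 27/2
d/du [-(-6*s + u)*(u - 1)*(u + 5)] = 12*s*u + 24*s - 3*u^2 - 8*u + 5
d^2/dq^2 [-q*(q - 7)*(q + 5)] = 4 - 6*q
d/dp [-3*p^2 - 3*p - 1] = -6*p - 3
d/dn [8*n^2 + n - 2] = 16*n + 1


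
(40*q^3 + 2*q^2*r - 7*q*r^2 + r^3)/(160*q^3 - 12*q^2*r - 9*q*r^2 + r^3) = (8*q^2 + 2*q*r - r^2)/(32*q^2 + 4*q*r - r^2)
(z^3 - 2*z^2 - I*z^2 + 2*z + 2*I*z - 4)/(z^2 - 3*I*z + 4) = (z^2 - 2*z*(1 + I) + 4*I)/(z - 4*I)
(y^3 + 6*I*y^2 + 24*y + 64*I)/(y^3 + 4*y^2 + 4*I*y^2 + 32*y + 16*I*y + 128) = (y + 2*I)/(y + 4)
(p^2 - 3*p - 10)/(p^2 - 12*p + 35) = (p + 2)/(p - 7)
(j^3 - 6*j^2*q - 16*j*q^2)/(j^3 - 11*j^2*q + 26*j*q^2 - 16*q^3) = j*(j + 2*q)/(j^2 - 3*j*q + 2*q^2)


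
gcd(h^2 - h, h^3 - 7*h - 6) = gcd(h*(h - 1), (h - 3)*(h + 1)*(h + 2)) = 1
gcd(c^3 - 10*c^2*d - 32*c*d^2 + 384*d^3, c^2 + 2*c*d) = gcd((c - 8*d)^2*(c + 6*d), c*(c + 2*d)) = 1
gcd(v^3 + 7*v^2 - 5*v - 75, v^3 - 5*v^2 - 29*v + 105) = v^2 + 2*v - 15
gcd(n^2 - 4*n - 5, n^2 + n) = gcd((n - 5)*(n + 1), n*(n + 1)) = n + 1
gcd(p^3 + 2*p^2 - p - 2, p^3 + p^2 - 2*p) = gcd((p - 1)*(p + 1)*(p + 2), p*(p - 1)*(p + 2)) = p^2 + p - 2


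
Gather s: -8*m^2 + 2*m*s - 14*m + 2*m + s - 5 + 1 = -8*m^2 - 12*m + s*(2*m + 1) - 4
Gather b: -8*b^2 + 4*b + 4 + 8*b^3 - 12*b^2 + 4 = 8*b^3 - 20*b^2 + 4*b + 8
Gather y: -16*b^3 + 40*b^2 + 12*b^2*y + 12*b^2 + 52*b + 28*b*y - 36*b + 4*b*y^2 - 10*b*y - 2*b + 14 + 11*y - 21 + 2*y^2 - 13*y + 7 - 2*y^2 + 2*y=-16*b^3 + 52*b^2 + 4*b*y^2 + 14*b + y*(12*b^2 + 18*b)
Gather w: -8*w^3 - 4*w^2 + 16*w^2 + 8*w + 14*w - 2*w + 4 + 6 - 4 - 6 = -8*w^3 + 12*w^2 + 20*w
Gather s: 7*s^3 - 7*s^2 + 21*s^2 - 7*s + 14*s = 7*s^3 + 14*s^2 + 7*s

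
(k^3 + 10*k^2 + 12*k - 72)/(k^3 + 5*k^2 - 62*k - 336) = (k^2 + 4*k - 12)/(k^2 - k - 56)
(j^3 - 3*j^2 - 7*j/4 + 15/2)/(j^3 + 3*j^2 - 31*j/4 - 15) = (j - 2)/(j + 4)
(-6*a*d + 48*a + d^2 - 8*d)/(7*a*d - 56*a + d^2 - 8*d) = (-6*a + d)/(7*a + d)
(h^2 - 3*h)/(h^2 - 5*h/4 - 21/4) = 4*h/(4*h + 7)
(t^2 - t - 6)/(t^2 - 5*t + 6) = (t + 2)/(t - 2)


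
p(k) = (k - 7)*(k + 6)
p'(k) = 2*k - 1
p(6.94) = -0.78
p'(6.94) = 12.88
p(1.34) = -41.54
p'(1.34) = 1.68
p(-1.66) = -37.58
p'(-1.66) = -4.32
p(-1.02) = -39.94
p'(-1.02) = -3.04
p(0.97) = -42.03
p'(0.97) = 0.94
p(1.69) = -40.83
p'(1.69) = 2.38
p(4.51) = -26.17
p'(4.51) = 8.02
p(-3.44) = -26.73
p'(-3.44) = -7.88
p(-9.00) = 48.00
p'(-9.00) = -19.00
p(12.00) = 90.00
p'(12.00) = 23.00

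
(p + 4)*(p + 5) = p^2 + 9*p + 20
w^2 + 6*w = w*(w + 6)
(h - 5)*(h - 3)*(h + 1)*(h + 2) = h^4 - 5*h^3 - 7*h^2 + 29*h + 30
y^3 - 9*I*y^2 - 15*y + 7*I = (y - 7*I)*(y - I)^2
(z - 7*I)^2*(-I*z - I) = -I*z^3 - 14*z^2 - I*z^2 - 14*z + 49*I*z + 49*I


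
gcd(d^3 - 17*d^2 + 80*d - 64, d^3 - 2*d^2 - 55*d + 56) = d^2 - 9*d + 8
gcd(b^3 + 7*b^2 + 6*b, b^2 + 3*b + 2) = b + 1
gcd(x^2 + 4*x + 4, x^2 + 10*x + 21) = 1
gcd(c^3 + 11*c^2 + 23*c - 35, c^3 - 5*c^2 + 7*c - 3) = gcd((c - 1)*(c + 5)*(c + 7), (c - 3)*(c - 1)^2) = c - 1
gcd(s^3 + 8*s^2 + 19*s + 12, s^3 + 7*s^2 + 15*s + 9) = s^2 + 4*s + 3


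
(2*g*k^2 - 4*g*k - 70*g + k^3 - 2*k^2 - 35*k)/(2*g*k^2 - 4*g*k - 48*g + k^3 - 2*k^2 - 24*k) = (k^2 - 2*k - 35)/(k^2 - 2*k - 24)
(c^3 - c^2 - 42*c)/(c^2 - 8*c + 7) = c*(c + 6)/(c - 1)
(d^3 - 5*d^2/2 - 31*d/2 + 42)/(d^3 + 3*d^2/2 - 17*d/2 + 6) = (2*d^2 - 13*d + 21)/(2*d^2 - 5*d + 3)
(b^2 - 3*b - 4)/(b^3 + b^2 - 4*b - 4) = (b - 4)/(b^2 - 4)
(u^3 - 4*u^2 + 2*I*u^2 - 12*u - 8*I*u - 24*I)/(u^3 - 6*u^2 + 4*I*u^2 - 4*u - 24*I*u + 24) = (u + 2)/(u + 2*I)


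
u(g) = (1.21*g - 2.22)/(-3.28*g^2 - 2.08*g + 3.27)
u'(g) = (1.21*g - 2.22)*(6.56*g + 2.08)/(-3.28*g^2 - 2.08*g + 3.27)^2 + 1.21/(-3.28*g^2 - 2.08*g + 3.27) = (3.9688*g^2 - 14.5632*g - 0.6609)/(10.7584*g^4 + 13.6448*g^3 - 17.1248*g^2 - 13.6032*g + 10.6929)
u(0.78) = 3.67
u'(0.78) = -79.34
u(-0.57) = -0.86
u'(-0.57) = 0.78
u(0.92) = 0.78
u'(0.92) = -5.31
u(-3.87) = 0.18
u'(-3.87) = 0.08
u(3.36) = -0.05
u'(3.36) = -0.00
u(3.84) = -0.05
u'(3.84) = 0.00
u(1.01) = 0.46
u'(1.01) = -2.39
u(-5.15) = 0.12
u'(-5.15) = 0.03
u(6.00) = -0.04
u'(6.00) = 0.00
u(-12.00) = 0.04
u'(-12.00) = 0.00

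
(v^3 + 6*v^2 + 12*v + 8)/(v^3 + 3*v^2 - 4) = (v + 2)/(v - 1)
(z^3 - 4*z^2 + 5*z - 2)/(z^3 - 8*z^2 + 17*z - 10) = (z - 1)/(z - 5)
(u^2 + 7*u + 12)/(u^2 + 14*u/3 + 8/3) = 3*(u + 3)/(3*u + 2)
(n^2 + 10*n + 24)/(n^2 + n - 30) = (n + 4)/(n - 5)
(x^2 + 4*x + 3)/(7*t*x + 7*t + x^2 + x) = (x + 3)/(7*t + x)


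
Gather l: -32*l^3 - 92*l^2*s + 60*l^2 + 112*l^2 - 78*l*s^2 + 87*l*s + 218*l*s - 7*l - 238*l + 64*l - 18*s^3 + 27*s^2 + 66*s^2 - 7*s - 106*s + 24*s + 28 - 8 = -32*l^3 + l^2*(172 - 92*s) + l*(-78*s^2 + 305*s - 181) - 18*s^3 + 93*s^2 - 89*s + 20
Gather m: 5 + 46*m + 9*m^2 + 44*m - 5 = 9*m^2 + 90*m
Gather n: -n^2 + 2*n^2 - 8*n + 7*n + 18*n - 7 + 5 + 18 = n^2 + 17*n + 16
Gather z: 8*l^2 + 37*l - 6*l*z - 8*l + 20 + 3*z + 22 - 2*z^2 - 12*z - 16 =8*l^2 + 29*l - 2*z^2 + z*(-6*l - 9) + 26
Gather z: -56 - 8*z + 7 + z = -7*z - 49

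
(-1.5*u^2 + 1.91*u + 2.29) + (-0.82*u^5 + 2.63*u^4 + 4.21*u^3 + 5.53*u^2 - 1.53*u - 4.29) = -0.82*u^5 + 2.63*u^4 + 4.21*u^3 + 4.03*u^2 + 0.38*u - 2.0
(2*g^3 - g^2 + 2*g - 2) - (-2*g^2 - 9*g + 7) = 2*g^3 + g^2 + 11*g - 9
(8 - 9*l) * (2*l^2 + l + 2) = -18*l^3 + 7*l^2 - 10*l + 16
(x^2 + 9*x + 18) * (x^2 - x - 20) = x^4 + 8*x^3 - 11*x^2 - 198*x - 360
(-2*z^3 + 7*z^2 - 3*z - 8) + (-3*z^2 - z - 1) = -2*z^3 + 4*z^2 - 4*z - 9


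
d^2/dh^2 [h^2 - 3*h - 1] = 2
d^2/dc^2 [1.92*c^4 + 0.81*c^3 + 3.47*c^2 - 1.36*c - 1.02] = 23.04*c^2 + 4.86*c + 6.94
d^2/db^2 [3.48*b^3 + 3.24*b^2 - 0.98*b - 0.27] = 20.88*b + 6.48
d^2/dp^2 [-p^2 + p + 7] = -2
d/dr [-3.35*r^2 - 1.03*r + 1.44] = -6.7*r - 1.03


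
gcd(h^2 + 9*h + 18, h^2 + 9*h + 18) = h^2 + 9*h + 18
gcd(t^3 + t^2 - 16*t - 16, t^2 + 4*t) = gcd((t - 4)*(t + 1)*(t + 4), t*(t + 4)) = t + 4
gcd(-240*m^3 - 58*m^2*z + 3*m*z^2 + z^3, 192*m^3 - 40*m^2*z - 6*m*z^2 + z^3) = -48*m^2 - 2*m*z + z^2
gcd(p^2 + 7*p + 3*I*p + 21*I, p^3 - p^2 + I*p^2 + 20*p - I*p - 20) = 1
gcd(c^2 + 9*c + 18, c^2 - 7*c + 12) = 1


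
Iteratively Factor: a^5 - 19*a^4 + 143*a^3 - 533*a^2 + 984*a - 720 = (a - 5)*(a^4 - 14*a^3 + 73*a^2 - 168*a + 144) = (a - 5)*(a - 3)*(a^3 - 11*a^2 + 40*a - 48) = (a - 5)*(a - 4)*(a - 3)*(a^2 - 7*a + 12) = (a - 5)*(a - 4)*(a - 3)^2*(a - 4)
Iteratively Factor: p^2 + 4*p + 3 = (p + 3)*(p + 1)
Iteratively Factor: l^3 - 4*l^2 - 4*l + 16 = (l - 4)*(l^2 - 4) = (l - 4)*(l - 2)*(l + 2)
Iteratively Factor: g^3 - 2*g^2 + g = (g - 1)*(g^2 - g) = (g - 1)^2*(g)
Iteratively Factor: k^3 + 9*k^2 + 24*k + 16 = (k + 1)*(k^2 + 8*k + 16) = (k + 1)*(k + 4)*(k + 4)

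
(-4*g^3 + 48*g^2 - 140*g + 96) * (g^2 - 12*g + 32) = -4*g^5 + 96*g^4 - 844*g^3 + 3312*g^2 - 5632*g + 3072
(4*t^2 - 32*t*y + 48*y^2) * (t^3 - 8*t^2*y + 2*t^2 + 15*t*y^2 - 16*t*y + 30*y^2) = 4*t^5 - 64*t^4*y + 8*t^4 + 364*t^3*y^2 - 128*t^3*y - 864*t^2*y^3 + 728*t^2*y^2 + 720*t*y^4 - 1728*t*y^3 + 1440*y^4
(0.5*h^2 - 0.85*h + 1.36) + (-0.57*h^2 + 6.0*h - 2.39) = -0.07*h^2 + 5.15*h - 1.03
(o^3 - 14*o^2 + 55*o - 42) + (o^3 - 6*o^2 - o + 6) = 2*o^3 - 20*o^2 + 54*o - 36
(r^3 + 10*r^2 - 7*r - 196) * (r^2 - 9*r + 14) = r^5 + r^4 - 83*r^3 + 7*r^2 + 1666*r - 2744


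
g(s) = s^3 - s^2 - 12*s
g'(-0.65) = -9.43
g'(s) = 3*s^2 - 2*s - 12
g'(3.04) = 9.64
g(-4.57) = -61.49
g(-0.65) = 7.10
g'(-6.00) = 108.00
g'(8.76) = 200.69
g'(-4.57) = 59.79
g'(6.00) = 84.00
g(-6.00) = -180.00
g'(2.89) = 7.28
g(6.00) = 108.00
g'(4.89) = 49.96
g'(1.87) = -5.25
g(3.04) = -17.63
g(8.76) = 490.36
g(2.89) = -18.89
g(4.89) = 34.34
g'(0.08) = -12.14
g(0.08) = -0.97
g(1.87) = -19.40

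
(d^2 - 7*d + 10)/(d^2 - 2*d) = (d - 5)/d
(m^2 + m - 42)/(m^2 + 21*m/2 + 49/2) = 2*(m - 6)/(2*m + 7)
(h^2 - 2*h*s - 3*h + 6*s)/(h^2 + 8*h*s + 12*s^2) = (h^2 - 2*h*s - 3*h + 6*s)/(h^2 + 8*h*s + 12*s^2)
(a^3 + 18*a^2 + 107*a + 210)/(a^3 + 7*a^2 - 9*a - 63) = (a^2 + 11*a + 30)/(a^2 - 9)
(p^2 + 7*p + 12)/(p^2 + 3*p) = (p + 4)/p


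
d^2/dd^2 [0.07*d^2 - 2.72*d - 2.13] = 0.140000000000000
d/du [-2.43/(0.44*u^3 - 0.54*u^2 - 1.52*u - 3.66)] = (3.2076*u^2 - 2.6244*u - 3.6936)/(-0.44*u^3 + 0.54*u^2 + 1.52*u + 3.66)^2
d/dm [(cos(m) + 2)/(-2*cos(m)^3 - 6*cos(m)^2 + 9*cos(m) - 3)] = 4*(-27*cos(m) - 9*cos(2*m) - cos(3*m) + 12)*sin(m)/(-12*sin(m)^2 - 15*cos(m) + cos(3*m) + 18)^2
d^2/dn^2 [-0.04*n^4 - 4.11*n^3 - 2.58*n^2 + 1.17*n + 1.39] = -0.48*n^2 - 24.66*n - 5.16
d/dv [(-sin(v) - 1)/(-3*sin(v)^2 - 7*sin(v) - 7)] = -3*(sin(v) + 2)*sin(v)*cos(v)/(3*sin(v)^2 + 7*sin(v) + 7)^2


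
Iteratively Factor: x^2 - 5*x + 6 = (x - 2)*(x - 3)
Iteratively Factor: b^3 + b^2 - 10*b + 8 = (b - 1)*(b^2 + 2*b - 8) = (b - 2)*(b - 1)*(b + 4)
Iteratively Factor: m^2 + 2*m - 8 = (m - 2)*(m + 4)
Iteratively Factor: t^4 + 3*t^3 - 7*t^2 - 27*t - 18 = (t + 3)*(t^3 - 7*t - 6) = (t + 1)*(t + 3)*(t^2 - t - 6) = (t - 3)*(t + 1)*(t + 3)*(t + 2)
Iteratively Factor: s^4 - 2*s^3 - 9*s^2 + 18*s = (s + 3)*(s^3 - 5*s^2 + 6*s) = (s - 2)*(s + 3)*(s^2 - 3*s) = (s - 3)*(s - 2)*(s + 3)*(s)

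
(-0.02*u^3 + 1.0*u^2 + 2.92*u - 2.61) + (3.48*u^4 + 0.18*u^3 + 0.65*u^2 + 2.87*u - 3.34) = 3.48*u^4 + 0.16*u^3 + 1.65*u^2 + 5.79*u - 5.95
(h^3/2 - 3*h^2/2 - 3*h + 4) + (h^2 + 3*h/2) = h^3/2 - h^2/2 - 3*h/2 + 4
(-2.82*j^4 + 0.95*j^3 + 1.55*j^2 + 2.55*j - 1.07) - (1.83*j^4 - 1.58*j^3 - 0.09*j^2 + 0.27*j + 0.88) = -4.65*j^4 + 2.53*j^3 + 1.64*j^2 + 2.28*j - 1.95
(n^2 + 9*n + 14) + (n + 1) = n^2 + 10*n + 15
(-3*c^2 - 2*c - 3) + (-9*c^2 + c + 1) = -12*c^2 - c - 2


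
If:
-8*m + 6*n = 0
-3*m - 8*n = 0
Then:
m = 0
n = 0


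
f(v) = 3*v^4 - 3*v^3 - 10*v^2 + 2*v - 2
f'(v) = 12*v^3 - 9*v^2 - 20*v + 2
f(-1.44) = -3.76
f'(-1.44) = -23.69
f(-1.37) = -5.23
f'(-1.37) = -18.35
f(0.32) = -2.45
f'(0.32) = -4.93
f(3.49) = 200.72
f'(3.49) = 332.68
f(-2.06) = 31.69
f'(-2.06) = -99.89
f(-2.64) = 123.95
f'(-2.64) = -228.72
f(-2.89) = 190.38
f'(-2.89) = -305.02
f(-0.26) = -3.13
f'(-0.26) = 6.38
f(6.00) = 2890.00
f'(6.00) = 2150.00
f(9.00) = 16702.00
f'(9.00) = 7841.00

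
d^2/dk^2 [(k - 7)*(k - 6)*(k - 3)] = 6*k - 32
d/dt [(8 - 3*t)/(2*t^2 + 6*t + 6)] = (3*t^2 - 16*t - 33)/(2*(t^4 + 6*t^3 + 15*t^2 + 18*t + 9))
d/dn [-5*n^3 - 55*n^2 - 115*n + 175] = -15*n^2 - 110*n - 115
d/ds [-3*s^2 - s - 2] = -6*s - 1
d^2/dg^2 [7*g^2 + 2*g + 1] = 14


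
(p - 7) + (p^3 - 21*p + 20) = p^3 - 20*p + 13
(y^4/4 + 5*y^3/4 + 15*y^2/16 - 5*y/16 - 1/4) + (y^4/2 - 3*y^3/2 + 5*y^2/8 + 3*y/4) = 3*y^4/4 - y^3/4 + 25*y^2/16 + 7*y/16 - 1/4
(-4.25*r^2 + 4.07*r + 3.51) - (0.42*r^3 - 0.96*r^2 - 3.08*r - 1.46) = -0.42*r^3 - 3.29*r^2 + 7.15*r + 4.97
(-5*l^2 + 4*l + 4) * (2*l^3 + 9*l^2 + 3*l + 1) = -10*l^5 - 37*l^4 + 29*l^3 + 43*l^2 + 16*l + 4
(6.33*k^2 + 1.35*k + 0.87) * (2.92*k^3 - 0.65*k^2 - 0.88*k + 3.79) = 18.4836*k^5 - 0.1725*k^4 - 3.9075*k^3 + 22.2372*k^2 + 4.3509*k + 3.2973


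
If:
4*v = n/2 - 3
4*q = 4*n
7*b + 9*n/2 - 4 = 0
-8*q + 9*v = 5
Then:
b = 643/385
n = -94/55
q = -94/55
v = -53/55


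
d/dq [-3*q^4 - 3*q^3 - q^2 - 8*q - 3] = -12*q^3 - 9*q^2 - 2*q - 8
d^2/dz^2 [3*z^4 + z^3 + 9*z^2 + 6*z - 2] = 36*z^2 + 6*z + 18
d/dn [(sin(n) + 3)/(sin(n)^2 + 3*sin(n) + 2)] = (-6*sin(n) + cos(n)^2 - 8)*cos(n)/(sin(n)^2 + 3*sin(n) + 2)^2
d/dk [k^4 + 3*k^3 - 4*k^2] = k*(4*k^2 + 9*k - 8)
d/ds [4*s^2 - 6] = 8*s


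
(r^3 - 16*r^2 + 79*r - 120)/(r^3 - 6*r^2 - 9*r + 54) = (r^2 - 13*r + 40)/(r^2 - 3*r - 18)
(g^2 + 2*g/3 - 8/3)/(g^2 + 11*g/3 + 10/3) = (3*g - 4)/(3*g + 5)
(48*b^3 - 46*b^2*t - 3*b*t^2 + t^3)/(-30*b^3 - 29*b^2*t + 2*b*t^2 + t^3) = (8*b^2 - 9*b*t + t^2)/(-5*b^2 - 4*b*t + t^2)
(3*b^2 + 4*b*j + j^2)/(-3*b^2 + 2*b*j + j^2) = (-b - j)/(b - j)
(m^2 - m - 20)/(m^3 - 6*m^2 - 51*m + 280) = (m + 4)/(m^2 - m - 56)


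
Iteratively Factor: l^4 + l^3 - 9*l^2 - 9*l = (l - 3)*(l^3 + 4*l^2 + 3*l) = l*(l - 3)*(l^2 + 4*l + 3) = l*(l - 3)*(l + 1)*(l + 3)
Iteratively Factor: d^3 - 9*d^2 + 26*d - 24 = (d - 3)*(d^2 - 6*d + 8) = (d - 4)*(d - 3)*(d - 2)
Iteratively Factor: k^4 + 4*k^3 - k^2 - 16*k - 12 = (k + 2)*(k^3 + 2*k^2 - 5*k - 6) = (k - 2)*(k + 2)*(k^2 + 4*k + 3) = (k - 2)*(k + 2)*(k + 3)*(k + 1)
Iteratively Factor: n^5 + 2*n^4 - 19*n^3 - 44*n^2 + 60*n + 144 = (n - 4)*(n^4 + 6*n^3 + 5*n^2 - 24*n - 36) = (n - 4)*(n - 2)*(n^3 + 8*n^2 + 21*n + 18) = (n - 4)*(n - 2)*(n + 3)*(n^2 + 5*n + 6) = (n - 4)*(n - 2)*(n + 3)^2*(n + 2)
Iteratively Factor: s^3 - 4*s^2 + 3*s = (s - 1)*(s^2 - 3*s) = (s - 3)*(s - 1)*(s)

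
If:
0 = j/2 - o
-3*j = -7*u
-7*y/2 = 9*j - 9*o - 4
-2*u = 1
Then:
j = -7/6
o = -7/12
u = -1/2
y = 37/14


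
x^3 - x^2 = x^2*(x - 1)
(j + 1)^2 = j^2 + 2*j + 1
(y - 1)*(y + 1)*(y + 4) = y^3 + 4*y^2 - y - 4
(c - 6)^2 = c^2 - 12*c + 36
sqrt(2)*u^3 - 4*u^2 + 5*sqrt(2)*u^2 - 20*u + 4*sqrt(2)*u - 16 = (u + 4)*(u - 2*sqrt(2))*(sqrt(2)*u + sqrt(2))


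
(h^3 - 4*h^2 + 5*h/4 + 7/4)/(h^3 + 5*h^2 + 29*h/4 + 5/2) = (2*h^2 - 9*h + 7)/(2*h^2 + 9*h + 10)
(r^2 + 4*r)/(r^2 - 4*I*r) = (r + 4)/(r - 4*I)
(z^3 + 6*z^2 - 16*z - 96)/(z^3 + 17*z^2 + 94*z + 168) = (z - 4)/(z + 7)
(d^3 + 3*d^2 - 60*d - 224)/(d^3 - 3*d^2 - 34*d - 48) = (d^2 + 11*d + 28)/(d^2 + 5*d + 6)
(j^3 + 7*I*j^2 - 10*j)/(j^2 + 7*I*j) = (j^2 + 7*I*j - 10)/(j + 7*I)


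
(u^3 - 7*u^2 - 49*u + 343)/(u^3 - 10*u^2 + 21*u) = (u^2 - 49)/(u*(u - 3))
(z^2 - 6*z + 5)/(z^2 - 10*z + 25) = (z - 1)/(z - 5)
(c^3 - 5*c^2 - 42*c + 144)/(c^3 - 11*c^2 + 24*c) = (c + 6)/c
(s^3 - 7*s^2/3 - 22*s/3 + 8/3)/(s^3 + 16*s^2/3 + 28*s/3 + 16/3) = (3*s^2 - 13*s + 4)/(3*s^2 + 10*s + 8)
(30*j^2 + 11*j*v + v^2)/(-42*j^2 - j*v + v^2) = (5*j + v)/(-7*j + v)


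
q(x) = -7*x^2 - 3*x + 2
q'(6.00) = -87.00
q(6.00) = -268.00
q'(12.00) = -171.00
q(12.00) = -1042.00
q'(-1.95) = 24.30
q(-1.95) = -18.77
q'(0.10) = -4.40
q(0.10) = 1.63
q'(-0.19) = -0.34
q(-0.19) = 2.32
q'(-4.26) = 56.64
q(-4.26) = -112.25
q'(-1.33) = 15.62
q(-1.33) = -6.39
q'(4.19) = -61.66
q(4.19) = -133.46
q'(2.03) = -31.42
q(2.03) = -32.94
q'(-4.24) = 56.36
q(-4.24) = -111.12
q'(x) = -14*x - 3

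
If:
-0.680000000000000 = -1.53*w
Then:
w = 0.44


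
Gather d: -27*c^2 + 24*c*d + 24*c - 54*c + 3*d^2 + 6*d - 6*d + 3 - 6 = -27*c^2 + 24*c*d - 30*c + 3*d^2 - 3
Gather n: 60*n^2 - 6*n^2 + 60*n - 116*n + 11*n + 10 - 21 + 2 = 54*n^2 - 45*n - 9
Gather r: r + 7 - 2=r + 5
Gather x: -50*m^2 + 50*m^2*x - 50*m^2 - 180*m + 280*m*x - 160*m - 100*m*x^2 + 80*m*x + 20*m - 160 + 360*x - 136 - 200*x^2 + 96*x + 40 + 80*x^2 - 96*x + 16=-100*m^2 - 320*m + x^2*(-100*m - 120) + x*(50*m^2 + 360*m + 360) - 240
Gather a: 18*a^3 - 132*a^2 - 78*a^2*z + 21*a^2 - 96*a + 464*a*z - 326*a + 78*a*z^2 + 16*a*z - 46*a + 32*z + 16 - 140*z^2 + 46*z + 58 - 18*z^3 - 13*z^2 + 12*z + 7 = 18*a^3 + a^2*(-78*z - 111) + a*(78*z^2 + 480*z - 468) - 18*z^3 - 153*z^2 + 90*z + 81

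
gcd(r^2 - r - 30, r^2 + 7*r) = 1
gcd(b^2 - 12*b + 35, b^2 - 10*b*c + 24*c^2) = 1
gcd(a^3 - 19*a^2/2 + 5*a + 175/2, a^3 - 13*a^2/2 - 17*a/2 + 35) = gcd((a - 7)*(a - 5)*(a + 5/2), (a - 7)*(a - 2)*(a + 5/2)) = a^2 - 9*a/2 - 35/2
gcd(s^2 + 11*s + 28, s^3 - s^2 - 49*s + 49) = s + 7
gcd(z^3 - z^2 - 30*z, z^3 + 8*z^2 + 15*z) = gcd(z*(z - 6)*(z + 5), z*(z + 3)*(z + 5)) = z^2 + 5*z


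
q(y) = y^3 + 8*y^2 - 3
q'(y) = 3*y^2 + 16*y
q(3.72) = 159.19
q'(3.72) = 101.04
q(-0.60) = -0.34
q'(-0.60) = -8.52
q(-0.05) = -2.98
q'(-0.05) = -0.79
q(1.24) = 11.21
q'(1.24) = 24.45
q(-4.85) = 71.10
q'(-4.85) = -7.03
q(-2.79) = 37.56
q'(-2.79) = -21.29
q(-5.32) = 72.85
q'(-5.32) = -0.21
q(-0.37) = -1.96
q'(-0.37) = -5.51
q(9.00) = 1374.00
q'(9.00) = 387.00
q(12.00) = 2877.00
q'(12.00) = 624.00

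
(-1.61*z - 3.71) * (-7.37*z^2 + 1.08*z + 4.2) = 11.8657*z^3 + 25.6039*z^2 - 10.7688*z - 15.582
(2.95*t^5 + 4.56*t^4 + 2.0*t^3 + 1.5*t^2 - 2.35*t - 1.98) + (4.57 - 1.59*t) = 2.95*t^5 + 4.56*t^4 + 2.0*t^3 + 1.5*t^2 - 3.94*t + 2.59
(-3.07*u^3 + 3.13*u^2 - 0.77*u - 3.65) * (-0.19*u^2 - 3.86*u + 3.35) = 0.5833*u^5 + 11.2555*u^4 - 22.22*u^3 + 14.1512*u^2 + 11.5095*u - 12.2275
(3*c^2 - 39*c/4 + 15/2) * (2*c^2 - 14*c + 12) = 6*c^4 - 123*c^3/2 + 375*c^2/2 - 222*c + 90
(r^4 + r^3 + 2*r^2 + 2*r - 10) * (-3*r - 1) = -3*r^5 - 4*r^4 - 7*r^3 - 8*r^2 + 28*r + 10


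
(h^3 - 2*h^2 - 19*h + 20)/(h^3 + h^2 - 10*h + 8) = (h - 5)/(h - 2)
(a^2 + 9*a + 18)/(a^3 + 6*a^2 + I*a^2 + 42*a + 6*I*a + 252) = (a + 3)/(a^2 + I*a + 42)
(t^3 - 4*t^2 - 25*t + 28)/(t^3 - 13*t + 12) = (t - 7)/(t - 3)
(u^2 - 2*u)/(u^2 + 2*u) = (u - 2)/(u + 2)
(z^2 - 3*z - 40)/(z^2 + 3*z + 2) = (z^2 - 3*z - 40)/(z^2 + 3*z + 2)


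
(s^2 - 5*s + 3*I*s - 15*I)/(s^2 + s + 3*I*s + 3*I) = (s - 5)/(s + 1)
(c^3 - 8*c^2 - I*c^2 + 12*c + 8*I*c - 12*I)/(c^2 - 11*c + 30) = (c^2 - c*(2 + I) + 2*I)/(c - 5)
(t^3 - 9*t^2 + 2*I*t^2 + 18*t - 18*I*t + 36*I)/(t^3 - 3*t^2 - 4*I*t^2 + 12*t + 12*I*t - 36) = (t - 6)/(t - 6*I)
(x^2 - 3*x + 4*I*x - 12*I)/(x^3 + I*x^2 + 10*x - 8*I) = (x - 3)/(x^2 - 3*I*x - 2)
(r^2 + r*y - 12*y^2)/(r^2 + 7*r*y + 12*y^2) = (r - 3*y)/(r + 3*y)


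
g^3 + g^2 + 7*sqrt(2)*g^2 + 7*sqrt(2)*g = g*(g + 1)*(g + 7*sqrt(2))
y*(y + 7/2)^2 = y^3 + 7*y^2 + 49*y/4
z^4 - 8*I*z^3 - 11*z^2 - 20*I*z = z*(z - 5*I)*(z - 4*I)*(z + I)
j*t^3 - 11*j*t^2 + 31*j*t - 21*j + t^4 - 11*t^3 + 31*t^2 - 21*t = (j + t)*(t - 7)*(t - 3)*(t - 1)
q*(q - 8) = q^2 - 8*q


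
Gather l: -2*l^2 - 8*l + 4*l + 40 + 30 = -2*l^2 - 4*l + 70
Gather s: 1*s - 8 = s - 8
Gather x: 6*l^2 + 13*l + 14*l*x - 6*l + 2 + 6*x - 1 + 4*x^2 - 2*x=6*l^2 + 7*l + 4*x^2 + x*(14*l + 4) + 1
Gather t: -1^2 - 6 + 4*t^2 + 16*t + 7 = 4*t^2 + 16*t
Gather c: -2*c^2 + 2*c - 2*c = -2*c^2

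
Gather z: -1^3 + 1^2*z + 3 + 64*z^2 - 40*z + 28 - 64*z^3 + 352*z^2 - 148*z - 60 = -64*z^3 + 416*z^2 - 187*z - 30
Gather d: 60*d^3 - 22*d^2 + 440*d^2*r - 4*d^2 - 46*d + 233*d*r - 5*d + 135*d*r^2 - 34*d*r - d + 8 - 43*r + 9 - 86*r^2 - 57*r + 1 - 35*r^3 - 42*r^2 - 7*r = 60*d^3 + d^2*(440*r - 26) + d*(135*r^2 + 199*r - 52) - 35*r^3 - 128*r^2 - 107*r + 18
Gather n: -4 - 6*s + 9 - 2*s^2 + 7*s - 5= -2*s^2 + s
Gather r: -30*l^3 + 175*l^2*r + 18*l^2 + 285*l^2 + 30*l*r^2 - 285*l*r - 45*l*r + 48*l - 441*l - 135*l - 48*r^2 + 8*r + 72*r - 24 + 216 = -30*l^3 + 303*l^2 - 528*l + r^2*(30*l - 48) + r*(175*l^2 - 330*l + 80) + 192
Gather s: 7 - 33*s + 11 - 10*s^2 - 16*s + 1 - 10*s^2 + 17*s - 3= -20*s^2 - 32*s + 16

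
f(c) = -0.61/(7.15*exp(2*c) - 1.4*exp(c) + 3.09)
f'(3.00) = 0.00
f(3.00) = 0.00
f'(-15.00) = 0.00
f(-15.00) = -0.20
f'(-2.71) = -0.00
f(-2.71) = -0.20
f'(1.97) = 0.00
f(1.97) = -0.00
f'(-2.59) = -0.00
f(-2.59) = -0.20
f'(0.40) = 0.06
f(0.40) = -0.04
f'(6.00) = 0.00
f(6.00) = -0.00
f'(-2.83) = -0.00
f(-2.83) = -0.20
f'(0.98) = 0.02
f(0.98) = -0.01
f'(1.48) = 0.01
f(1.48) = -0.00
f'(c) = -0.61*(-14.3*exp(2*c) + 1.4*exp(c))/(7.15*exp(2*c) - 1.4*exp(c) + 3.09)^2 = (8.723*exp(c) - 0.854)*exp(c)/(7.15*exp(2*c) - 1.4*exp(c) + 3.09)^2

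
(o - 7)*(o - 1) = o^2 - 8*o + 7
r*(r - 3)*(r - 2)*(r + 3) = r^4 - 2*r^3 - 9*r^2 + 18*r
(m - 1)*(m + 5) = m^2 + 4*m - 5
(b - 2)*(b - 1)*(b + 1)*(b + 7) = b^4 + 5*b^3 - 15*b^2 - 5*b + 14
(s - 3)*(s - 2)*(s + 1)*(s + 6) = s^4 + 2*s^3 - 23*s^2 + 12*s + 36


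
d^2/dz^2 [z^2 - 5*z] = 2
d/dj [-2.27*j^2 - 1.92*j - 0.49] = -4.54*j - 1.92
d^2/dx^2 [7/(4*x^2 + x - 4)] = 14*(-16*x^2 - 4*x + (8*x + 1)^2 + 16)/(4*x^2 + x - 4)^3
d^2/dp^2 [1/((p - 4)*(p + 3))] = 2*((p - 4)^2 + (p - 4)*(p + 3) + (p + 3)^2)/((p - 4)^3*(p + 3)^3)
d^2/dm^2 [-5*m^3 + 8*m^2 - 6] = 16 - 30*m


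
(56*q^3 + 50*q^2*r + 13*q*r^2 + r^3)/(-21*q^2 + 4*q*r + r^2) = (-8*q^2 - 6*q*r - r^2)/(3*q - r)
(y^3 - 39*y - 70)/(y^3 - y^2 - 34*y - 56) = (y + 5)/(y + 4)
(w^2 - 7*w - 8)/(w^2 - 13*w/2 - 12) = 2*(w + 1)/(2*w + 3)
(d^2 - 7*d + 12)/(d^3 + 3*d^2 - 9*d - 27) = (d - 4)/(d^2 + 6*d + 9)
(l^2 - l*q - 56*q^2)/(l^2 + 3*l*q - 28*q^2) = (-l + 8*q)/(-l + 4*q)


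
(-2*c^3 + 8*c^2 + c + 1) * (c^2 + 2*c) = -2*c^5 + 4*c^4 + 17*c^3 + 3*c^2 + 2*c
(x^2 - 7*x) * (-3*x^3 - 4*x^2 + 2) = -3*x^5 + 17*x^4 + 28*x^3 + 2*x^2 - 14*x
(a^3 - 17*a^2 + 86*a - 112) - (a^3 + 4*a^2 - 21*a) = -21*a^2 + 107*a - 112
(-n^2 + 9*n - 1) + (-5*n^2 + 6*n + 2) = -6*n^2 + 15*n + 1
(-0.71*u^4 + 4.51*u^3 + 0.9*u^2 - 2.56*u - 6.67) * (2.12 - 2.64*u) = 1.8744*u^5 - 13.4116*u^4 + 7.1852*u^3 + 8.6664*u^2 + 12.1816*u - 14.1404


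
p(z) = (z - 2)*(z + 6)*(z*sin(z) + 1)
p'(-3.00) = -45.28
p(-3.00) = -21.35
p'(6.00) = 252.29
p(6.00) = -32.47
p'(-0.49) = 16.11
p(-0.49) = -16.88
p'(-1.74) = 12.45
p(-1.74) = -43.26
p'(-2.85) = -40.40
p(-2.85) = -27.79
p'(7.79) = 291.25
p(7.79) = 700.56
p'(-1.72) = 13.19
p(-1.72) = -43.00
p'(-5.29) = 33.20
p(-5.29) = 17.76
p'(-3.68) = -45.41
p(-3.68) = 11.69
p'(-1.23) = 24.18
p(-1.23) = -33.27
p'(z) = (z - 2)*(z + 6)*(z*cos(z) + sin(z)) + (z - 2)*(z*sin(z) + 1) + (z + 6)*(z*sin(z) + 1)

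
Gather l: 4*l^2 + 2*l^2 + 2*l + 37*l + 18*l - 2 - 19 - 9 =6*l^2 + 57*l - 30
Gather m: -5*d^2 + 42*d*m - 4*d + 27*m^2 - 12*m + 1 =-5*d^2 - 4*d + 27*m^2 + m*(42*d - 12) + 1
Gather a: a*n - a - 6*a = a*(n - 7)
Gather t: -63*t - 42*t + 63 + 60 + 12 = 135 - 105*t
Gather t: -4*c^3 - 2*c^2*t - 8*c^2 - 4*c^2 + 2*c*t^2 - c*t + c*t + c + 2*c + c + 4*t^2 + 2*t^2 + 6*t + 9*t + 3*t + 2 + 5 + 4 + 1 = -4*c^3 - 12*c^2 + 4*c + t^2*(2*c + 6) + t*(18 - 2*c^2) + 12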